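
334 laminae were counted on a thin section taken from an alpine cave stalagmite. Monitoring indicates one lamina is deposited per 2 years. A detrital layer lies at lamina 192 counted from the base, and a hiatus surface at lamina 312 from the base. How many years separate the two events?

240 years

312 − 192 = 120 laminae lie between the two events.
At 2 years per lamina, 120 × 2 = 240 years.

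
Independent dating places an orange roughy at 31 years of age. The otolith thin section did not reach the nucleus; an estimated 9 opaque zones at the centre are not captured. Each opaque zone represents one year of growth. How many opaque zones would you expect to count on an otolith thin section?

22 opaque zones

One opaque zone per year gives 31 opaque zones over 31 years.
Less the 9 uncaptured opaque zones: 31 − 9 = 22.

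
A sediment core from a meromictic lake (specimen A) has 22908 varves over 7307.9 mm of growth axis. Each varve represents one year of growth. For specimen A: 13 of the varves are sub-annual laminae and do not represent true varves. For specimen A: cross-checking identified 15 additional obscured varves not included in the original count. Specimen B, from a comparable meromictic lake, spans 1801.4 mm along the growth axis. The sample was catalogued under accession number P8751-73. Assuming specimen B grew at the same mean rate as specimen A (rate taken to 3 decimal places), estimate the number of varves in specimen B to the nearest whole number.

5647 varves

Specimen A: adjusted count: 22908 − 13 + 15 = 22910 varves.
A: 7307.9 mm over 22910 years gives 7307.9 / 22910 ≈ 0.319 mm per year.
Specimen B: 1801.4 mm / 0.319 mm per year = 5647.02 years ≈ 5647 varves.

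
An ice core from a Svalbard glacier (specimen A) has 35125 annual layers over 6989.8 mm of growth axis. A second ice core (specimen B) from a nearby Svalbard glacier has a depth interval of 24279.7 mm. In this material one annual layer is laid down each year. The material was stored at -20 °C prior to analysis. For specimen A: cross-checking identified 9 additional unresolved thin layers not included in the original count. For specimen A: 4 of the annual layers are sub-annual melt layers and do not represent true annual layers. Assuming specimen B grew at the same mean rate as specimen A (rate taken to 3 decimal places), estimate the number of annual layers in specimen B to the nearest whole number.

122009 annual layers

Specimen A: true annual layer count = 35125 − 4 + 9 = 35130.
A: Mean rate = 6989.8 mm / 35130 years ≈ 0.199 mm/yr.
B spans 24279.7 / 0.199 = 122008.54 years ≈ 122009 annual layers.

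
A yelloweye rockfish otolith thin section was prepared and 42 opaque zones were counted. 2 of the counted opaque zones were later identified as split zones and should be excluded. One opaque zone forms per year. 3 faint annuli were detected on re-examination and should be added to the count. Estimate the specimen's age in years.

43 years

After corrections the count is 42 − 2 + 3 = 43 opaque zones.
One opaque zone per year makes the duration 43 years.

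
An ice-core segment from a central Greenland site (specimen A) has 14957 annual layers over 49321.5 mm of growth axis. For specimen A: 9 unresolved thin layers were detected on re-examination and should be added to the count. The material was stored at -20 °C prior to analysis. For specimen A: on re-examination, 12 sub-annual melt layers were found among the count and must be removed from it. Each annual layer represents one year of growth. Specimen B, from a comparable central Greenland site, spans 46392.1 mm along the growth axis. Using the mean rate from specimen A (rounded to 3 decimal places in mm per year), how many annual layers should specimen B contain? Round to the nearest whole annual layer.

Specimen A: adjusted count: 14957 − 12 + 9 = 14954 annual layers.
A: 49321.5 mm over 14954 years gives 49321.5 / 14954 ≈ 3.298 mm per year.
Specimen B: 46392.1 mm / 3.298 mm per year = 14066.74 years ≈ 14067 annual layers.

14067 annual layers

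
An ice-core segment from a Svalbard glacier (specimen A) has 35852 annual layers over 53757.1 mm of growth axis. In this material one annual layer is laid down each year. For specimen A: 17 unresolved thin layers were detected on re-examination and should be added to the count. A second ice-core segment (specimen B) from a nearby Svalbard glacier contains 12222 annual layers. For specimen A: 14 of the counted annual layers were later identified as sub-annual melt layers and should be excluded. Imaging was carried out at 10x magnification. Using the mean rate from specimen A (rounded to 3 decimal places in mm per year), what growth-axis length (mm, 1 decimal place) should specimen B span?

Specimen A: after corrections the count is 35852 − 14 + 17 = 35855 annual layers.
A: Extension rate ≈ 53757.1 / 35855 = 1.499 mm per year.
B's length ≈ 1.499 × 12222 = 18320.8 mm.

18320.8 mm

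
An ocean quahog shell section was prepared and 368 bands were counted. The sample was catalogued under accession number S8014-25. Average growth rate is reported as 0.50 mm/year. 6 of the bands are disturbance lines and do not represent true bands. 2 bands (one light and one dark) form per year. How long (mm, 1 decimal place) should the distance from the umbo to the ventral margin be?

Adjusted count: 368 − 6 = 362 bands.
Dividing by 2 bands per year: 362 / 2 = 181 years.
Length ≈ 0.50 × 181 = 90.5 mm.

90.5 mm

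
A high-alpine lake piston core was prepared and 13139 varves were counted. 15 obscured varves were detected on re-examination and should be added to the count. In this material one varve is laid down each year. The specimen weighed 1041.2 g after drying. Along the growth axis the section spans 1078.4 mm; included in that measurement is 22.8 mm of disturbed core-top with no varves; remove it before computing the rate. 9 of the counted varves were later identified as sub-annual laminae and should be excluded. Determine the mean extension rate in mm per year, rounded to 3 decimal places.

True varve count = 13139 − 9 + 15 = 13145.
Removing the 22.8 mm offcut leaves 1078.4 − 22.8 = 1055.6 mm.
Mean rate = 1055.6 mm / 13145 years ≈ 0.080 mm per year.

0.080 mm per year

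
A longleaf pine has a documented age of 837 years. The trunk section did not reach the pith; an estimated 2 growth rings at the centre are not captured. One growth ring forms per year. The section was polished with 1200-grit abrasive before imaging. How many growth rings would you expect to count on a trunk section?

835 growth rings

At one growth ring per year, 837 years correspond to 837 growth rings.
837 − 2 missed = 835 growth rings expected in the prepared section.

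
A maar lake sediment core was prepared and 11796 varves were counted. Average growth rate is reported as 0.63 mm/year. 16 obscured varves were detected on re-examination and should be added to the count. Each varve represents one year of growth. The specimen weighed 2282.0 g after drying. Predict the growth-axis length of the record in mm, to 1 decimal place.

7441.6 mm

After corrections the count is 11796 + 16 = 11812 varves.
Length ≈ 0.63 × 11812 = 7441.6 mm.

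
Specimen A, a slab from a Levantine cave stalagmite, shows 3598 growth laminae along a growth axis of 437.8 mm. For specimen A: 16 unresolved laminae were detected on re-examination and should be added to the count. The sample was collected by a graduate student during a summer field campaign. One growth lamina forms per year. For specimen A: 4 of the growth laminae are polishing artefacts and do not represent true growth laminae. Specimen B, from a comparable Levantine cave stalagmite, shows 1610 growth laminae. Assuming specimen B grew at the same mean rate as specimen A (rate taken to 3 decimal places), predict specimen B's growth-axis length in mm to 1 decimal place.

194.8 mm

Specimen A: after corrections the count is 3598 − 4 + 16 = 3610 growth laminae.
A: 437.8 mm over 3610 years gives 437.8 / 3610 ≈ 0.121 mm per year.
B's length ≈ 0.121 × 1610 = 194.8 mm.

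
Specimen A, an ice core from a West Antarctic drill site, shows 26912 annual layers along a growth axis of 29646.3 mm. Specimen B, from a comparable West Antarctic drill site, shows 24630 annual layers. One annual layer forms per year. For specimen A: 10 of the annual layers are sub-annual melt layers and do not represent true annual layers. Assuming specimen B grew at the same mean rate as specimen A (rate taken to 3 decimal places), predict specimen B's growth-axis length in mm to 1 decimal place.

27142.3 mm

Specimen A: true annual layer count = 26912 − 10 = 26902.
A: Extension rate ≈ 29646.3 / 26902 = 1.102 mm/yr.
B's length ≈ 1.102 × 24630 = 27142.3 mm.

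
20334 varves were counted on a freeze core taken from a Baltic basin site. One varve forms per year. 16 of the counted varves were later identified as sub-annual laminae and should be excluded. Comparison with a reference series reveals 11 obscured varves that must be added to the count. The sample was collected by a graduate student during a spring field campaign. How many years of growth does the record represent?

20329 years

Correcting the raw count gives 20334 − 16 + 11 = 20329 true varves.
At one varve per year, that is 20329 years.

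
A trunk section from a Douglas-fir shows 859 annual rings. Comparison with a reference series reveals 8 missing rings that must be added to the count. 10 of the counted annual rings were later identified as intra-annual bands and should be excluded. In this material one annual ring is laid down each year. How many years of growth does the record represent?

After corrections the count is 859 − 10 + 8 = 857 annual rings.
One annual ring per year makes the duration 857 years.

857 years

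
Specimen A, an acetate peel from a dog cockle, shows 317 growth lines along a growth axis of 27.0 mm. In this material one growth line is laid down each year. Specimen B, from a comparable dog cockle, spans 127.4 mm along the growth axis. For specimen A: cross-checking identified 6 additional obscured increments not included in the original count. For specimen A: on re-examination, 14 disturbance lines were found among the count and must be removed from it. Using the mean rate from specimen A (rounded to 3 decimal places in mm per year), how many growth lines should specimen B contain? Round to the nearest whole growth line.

Specimen A: true growth line count = 317 − 14 + 6 = 309.
A: Extension rate ≈ 27.0 / 309 = 0.087 mm/yr.
For B, 127.4 / 0.087 = 1464.37 years ≈ 1464 growth lines.

1464 growth lines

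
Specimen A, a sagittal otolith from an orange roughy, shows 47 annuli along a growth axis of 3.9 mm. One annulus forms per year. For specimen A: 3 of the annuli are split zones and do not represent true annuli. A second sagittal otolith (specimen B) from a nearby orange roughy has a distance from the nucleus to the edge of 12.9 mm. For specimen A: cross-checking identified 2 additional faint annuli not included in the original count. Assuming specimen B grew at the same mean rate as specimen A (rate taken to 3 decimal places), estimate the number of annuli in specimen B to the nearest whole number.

Specimen A: correcting the raw count gives 47 − 3 + 2 = 46 true annuli.
A: 3.9 mm over 46 years gives 3.9 / 46 ≈ 0.085 mm/year.
For B, 12.9 / 0.085 = 151.76 years ≈ 152 annuli.

152 annuli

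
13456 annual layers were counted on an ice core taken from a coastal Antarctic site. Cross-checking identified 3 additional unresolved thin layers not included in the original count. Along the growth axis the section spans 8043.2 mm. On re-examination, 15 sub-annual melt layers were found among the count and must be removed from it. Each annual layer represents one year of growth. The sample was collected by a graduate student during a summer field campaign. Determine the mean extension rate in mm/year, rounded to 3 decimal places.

0.598 mm/year

After corrections the count is 13456 − 15 + 3 = 13444 annual layers.
Mean rate = 8043.2 mm / 13444 years ≈ 0.598 mm/year.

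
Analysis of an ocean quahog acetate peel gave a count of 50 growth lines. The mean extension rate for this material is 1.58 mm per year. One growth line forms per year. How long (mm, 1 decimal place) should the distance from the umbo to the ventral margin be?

The record spans 50 years at 1.58 mm per year.
Length ≈ 1.58 × 50 = 79.0 mm.

79.0 mm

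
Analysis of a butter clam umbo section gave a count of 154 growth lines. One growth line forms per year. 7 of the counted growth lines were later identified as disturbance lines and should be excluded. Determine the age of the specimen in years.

Adjusted count: 154 − 7 = 147 growth lines.
One growth line per year makes the duration 147 years.

147 years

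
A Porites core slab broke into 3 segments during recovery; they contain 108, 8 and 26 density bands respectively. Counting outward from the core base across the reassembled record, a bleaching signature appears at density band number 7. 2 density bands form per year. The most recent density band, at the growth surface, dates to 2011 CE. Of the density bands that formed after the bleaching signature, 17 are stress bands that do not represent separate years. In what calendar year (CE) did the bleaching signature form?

1952 CE

Total density bands = 108 + 8 + 26 = 142.
Between density band 7 and the growth surface there are 142 − 7 = 135 density bands.
Removing the 17 false density bands leaves 135 − 17 = 118 true density bands beyond the bleaching signature.
118 density bands at 2 per year is 118 / 2 = 59 years.
2011 − 59 = 1952 CE.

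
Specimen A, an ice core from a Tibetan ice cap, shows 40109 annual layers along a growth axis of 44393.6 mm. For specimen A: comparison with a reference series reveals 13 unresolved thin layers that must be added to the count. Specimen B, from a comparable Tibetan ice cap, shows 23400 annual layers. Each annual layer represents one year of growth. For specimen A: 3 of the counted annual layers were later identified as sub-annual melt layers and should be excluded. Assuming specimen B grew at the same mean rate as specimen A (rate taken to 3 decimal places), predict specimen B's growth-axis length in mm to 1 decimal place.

25903.8 mm

Specimen A: true annual layer count = 40109 − 3 + 13 = 40119.
A: Mean rate = 44393.6 mm / 40119 years ≈ 1.107 mm/yr.
B's length ≈ 1.107 × 23400 = 25903.8 mm.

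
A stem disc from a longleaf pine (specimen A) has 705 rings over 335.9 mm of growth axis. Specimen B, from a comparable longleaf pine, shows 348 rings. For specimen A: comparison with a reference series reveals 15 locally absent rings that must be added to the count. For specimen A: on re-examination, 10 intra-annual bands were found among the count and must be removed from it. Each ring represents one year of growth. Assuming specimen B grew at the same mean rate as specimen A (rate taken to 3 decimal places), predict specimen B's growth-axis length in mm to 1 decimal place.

Specimen A: after corrections the count is 705 − 10 + 15 = 710 rings.
A: 335.9 mm over 710 years gives 335.9 / 710 ≈ 0.473 mm/year.
For B, 0.473 mm/year × 348 years = 164.6 mm.

164.6 mm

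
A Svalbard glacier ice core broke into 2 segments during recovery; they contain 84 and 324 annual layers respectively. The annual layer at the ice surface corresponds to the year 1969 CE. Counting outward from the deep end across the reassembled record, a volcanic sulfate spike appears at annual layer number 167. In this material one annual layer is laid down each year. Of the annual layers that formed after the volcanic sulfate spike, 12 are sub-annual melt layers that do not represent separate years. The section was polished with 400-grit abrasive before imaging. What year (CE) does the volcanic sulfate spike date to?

Total annual layers = 84 + 324 = 408.
The volcanic sulfate spike sits at annual layer 167 from the deep end, so 408 − 167 = 241 annual layers formed after it.
241 − 12 false = 229 true annual layers after the volcanic sulfate spike.
Counting back 229 years from 1969 CE places the volcanic sulfate spike in 1969 − 229 = 1740 CE.

1740 CE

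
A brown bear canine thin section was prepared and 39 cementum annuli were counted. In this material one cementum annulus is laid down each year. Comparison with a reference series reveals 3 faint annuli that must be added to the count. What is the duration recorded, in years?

42 years

Adjusted count: 39 + 3 = 42 cementum annuli.
At one cementum annulus per year, that is 42 years.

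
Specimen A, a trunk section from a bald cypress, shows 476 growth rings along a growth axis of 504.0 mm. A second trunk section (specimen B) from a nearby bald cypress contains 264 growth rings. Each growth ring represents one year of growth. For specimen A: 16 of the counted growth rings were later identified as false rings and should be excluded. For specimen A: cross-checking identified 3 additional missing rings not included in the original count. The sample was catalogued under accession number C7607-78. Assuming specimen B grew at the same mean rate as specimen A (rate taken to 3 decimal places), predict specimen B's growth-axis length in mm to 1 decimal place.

Specimen A: after corrections the count is 476 − 16 + 3 = 463 growth rings.
A: Mean rate = 504.0 mm / 463 years ≈ 1.089 mm per year.
B's length ≈ 1.089 × 264 = 287.5 mm.

287.5 mm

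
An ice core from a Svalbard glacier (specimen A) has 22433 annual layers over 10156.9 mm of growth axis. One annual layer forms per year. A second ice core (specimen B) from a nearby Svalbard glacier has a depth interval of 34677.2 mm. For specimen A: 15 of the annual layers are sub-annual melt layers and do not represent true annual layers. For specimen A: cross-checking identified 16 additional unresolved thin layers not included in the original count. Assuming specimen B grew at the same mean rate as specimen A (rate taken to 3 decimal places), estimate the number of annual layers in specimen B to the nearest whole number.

Specimen A: adjusted count: 22433 − 15 + 16 = 22434 annual layers.
A: 10156.9 mm over 22434 years gives 10156.9 / 22434 ≈ 0.453 mm/year.
B spans 34677.2 / 0.453 = 76550.11 years ≈ 76550 annual layers.

76550 annual layers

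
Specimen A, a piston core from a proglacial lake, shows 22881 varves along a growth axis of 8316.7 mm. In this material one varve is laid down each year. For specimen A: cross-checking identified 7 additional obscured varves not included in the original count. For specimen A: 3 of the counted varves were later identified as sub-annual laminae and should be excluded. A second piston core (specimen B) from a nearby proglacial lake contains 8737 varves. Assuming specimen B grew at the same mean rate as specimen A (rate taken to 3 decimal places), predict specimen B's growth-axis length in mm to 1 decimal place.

Specimen A: adjusted count: 22881 − 3 + 7 = 22885 varves.
A: Mean rate = 8316.7 mm / 22885 years ≈ 0.363 mm/year.
For B, 0.363 mm/year × 8737 years = 3171.5 mm.

3171.5 mm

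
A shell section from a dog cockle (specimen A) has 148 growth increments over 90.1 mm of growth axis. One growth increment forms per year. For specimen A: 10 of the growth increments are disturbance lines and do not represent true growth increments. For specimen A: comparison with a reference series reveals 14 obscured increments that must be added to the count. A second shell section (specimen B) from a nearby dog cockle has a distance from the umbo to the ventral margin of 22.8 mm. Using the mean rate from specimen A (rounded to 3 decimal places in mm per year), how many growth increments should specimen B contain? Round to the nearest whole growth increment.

Specimen A: after corrections the count is 148 − 10 + 14 = 152 growth increments.
A: 90.1 mm over 152 years gives 90.1 / 152 ≈ 0.593 mm/yr.
Specimen B: 22.8 mm / 0.593 mm per year = 38.45 years ≈ 38 growth increments.

38 growth increments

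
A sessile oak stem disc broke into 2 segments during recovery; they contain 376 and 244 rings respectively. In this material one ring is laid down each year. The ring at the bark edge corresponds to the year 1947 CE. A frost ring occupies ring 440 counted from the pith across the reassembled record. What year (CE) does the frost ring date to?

Total rings = 376 + 244 = 620.
Between ring 440 and the bark edge there are 620 − 440 = 180 rings.
Counting back 180 years from 1947 CE places the frost ring in 1947 − 180 = 1767 CE.

1767 CE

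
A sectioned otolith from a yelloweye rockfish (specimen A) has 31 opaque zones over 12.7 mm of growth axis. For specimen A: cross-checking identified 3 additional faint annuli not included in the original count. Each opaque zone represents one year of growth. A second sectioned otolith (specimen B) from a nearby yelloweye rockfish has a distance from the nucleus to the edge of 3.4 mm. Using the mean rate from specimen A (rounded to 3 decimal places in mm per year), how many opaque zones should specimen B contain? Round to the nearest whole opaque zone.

9 opaque zones

Specimen A: correcting the raw count gives 31 + 3 = 34 true opaque zones.
A: 12.7 mm over 34 years gives 12.7 / 34 ≈ 0.374 mm/yr.
For B, 3.4 / 0.374 = 9.09 years ≈ 9 opaque zones.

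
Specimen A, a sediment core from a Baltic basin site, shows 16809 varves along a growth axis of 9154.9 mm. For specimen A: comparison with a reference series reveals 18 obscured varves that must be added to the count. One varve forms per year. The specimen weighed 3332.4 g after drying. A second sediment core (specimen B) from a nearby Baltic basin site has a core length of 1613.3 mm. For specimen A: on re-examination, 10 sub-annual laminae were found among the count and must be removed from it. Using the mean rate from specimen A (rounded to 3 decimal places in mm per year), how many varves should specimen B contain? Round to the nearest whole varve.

Specimen A: true varve count = 16809 − 10 + 18 = 16817.
A: Mean rate = 9154.9 mm / 16817 years ≈ 0.544 mm per year.
Specimen B: 1613.3 mm / 0.544 mm per year = 2965.62 years ≈ 2966 varves.

2966 varves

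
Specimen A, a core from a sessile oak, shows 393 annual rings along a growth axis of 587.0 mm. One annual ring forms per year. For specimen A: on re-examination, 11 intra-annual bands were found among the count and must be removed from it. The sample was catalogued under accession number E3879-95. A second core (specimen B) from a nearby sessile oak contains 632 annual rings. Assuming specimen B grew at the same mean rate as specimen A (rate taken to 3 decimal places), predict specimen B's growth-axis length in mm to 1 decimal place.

971.4 mm

Specimen A: adjusted count: 393 − 11 = 382 annual rings.
A: Mean rate = 587.0 mm / 382 years ≈ 1.537 mm per year.
For B, 1.537 mm/year × 632 years = 971.4 mm.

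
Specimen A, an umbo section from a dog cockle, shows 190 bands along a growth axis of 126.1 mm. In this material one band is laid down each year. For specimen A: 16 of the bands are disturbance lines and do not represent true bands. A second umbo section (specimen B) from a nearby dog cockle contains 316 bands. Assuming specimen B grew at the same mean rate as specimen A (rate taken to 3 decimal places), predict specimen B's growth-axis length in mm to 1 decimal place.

229.1 mm

Specimen A: adjusted count: 190 − 16 = 174 bands.
A: 126.1 mm over 174 years gives 126.1 / 174 ≈ 0.725 mm per year.
For B, 0.725 mm/year × 316 years = 229.1 mm.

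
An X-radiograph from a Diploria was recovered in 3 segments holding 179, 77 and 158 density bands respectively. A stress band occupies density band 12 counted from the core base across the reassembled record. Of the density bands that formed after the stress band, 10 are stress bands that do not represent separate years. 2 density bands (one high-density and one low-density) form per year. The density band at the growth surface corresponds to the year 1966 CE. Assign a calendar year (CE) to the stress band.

1770 CE

Total density bands = 179 + 77 + 158 = 414.
414 − 12 = 402 density bands lie beyond the stress band toward the growth surface.
Removing the 10 false density bands leaves 402 − 10 = 392 true density bands beyond the stress band.
Dividing by 2 density bands per year: 392 / 2 = 196 years.
The density band at the growth surface is 1966 CE, so the stress band dates to 1966 − 196 = 1770 CE.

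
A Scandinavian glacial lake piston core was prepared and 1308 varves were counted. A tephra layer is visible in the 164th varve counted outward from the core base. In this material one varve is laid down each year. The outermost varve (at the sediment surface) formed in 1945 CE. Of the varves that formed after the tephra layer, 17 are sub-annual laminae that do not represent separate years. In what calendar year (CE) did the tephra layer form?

The tephra layer sits at varve 164 from the core base, so 1308 − 164 = 1144 varves formed after it.
1144 − 17 false = 1127 true varves after the tephra layer.
1945 − 1127 = 818 CE.

818 CE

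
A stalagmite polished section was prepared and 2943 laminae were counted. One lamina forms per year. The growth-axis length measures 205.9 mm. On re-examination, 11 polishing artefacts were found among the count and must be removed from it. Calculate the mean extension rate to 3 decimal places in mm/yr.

0.070 mm/yr

After corrections the count is 2943 − 11 = 2932 laminae.
Mean rate = 205.9 mm / 2932 years ≈ 0.070 mm/yr.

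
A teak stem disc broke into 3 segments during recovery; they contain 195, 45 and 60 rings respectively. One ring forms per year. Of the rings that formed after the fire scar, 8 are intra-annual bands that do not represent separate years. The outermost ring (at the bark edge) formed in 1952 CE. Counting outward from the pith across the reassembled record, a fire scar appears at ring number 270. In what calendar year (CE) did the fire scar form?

Total rings = 195 + 45 + 60 = 300.
The fire scar sits at ring 270 from the pith, so 300 − 270 = 30 rings formed after it.
Removing the 8 false rings leaves 30 − 8 = 22 true rings beyond the fire scar.
1952 − 22 = 1930 CE.

1930 CE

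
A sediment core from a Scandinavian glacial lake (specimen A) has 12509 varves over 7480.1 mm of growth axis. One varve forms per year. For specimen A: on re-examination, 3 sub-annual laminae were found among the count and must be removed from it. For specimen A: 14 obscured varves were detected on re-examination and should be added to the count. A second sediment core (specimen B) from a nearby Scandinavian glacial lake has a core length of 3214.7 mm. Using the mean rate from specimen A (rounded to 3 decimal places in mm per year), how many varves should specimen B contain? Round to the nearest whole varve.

Specimen A: after corrections the count is 12509 − 3 + 14 = 12520 varves.
A: 7480.1 mm over 12520 years gives 7480.1 / 12520 ≈ 0.597 mm/year.
Specimen B: 3214.7 mm / 0.597 mm per year = 5384.76 years ≈ 5385 varves.

5385 varves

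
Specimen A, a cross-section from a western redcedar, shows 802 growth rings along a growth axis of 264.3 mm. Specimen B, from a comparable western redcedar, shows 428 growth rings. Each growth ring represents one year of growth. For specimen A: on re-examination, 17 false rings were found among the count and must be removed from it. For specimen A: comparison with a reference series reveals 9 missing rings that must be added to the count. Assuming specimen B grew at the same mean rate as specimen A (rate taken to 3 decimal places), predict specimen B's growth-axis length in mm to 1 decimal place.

Specimen A: adjusted count: 802 − 17 + 9 = 794 growth rings.
A: Mean rate = 264.3 mm / 794 years ≈ 0.333 mm/yr.
For B, 0.333 mm/year × 428 years = 142.5 mm.

142.5 mm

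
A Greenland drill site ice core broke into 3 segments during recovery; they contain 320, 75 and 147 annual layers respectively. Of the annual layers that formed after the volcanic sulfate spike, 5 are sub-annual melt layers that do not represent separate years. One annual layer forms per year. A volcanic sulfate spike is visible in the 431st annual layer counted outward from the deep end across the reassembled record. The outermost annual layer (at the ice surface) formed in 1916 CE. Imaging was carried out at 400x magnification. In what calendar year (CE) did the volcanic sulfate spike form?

1810 CE

Total annual layers = 320 + 75 + 147 = 542.
The volcanic sulfate spike sits at annual layer 431 from the deep end, so 542 − 431 = 111 annual layers formed after it.
Excluding 5 false annual layers: 111 − 5 = 106.
The annual layer at the ice surface is 1916 CE, so the volcanic sulfate spike dates to 1916 − 106 = 1810 CE.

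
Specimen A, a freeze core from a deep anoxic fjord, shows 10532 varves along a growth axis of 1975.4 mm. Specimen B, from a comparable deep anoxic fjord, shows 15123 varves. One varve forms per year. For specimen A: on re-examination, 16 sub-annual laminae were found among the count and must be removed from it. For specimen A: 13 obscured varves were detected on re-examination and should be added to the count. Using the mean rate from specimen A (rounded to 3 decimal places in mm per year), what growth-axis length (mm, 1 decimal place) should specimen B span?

2843.1 mm

Specimen A: after corrections the count is 10532 − 16 + 13 = 10529 varves.
A: Mean rate = 1975.4 mm / 10529 years ≈ 0.188 mm/yr.
For B, 0.188 mm/year × 15123 years = 2843.1 mm.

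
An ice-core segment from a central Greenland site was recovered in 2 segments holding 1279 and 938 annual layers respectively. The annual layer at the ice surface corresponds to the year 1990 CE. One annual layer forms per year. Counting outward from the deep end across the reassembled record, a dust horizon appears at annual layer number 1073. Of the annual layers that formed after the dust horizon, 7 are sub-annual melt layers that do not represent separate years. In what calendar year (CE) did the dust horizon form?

853 CE

Total annual layers = 1279 + 938 = 2217.
The dust horizon sits at annual layer 1073 from the deep end, so 2217 − 1073 = 1144 annual layers formed after it.
Excluding 7 false annual layers: 1144 − 7 = 1137.
1990 − 1137 = 853 CE.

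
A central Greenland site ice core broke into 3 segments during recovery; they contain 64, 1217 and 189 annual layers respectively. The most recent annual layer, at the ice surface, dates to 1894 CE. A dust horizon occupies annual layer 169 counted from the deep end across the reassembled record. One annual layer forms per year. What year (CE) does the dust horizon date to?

593 CE

Total annual layers = 64 + 1217 + 189 = 1470.
1470 − 169 = 1301 annual layers lie beyond the dust horizon toward the ice surface.
Counting back 1301 years from 1894 CE places the dust horizon in 1894 − 1301 = 593 CE.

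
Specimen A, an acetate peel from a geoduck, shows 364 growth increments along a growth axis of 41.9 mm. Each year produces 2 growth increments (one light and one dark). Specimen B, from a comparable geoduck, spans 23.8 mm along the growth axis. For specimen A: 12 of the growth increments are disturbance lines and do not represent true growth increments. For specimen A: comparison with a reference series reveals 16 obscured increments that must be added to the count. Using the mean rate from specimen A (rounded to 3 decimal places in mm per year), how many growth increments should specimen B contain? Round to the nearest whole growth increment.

209 growth increments

Specimen A: adjusted count: 364 − 12 + 16 = 368 growth increments.
Specimen A: 368 growth increments at 2 per year is 368 / 2 = 184 years.
A: 41.9 mm over 184 years gives 41.9 / 184 ≈ 0.228 mm/year.
Specimen B: 23.8 mm / 0.228 mm per year = 104.39 years; at 2 growth increments per year that is 104.39 × 2 ≈ 209 growth increments.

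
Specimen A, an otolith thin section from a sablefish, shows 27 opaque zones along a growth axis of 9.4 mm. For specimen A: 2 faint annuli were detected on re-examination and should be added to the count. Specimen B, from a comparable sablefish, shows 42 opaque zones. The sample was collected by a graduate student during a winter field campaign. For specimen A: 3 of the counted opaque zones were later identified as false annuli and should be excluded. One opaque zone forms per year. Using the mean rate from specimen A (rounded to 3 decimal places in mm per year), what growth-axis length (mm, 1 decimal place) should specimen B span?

Specimen A: adjusted count: 27 − 3 + 2 = 26 opaque zones.
A: 9.4 mm over 26 years gives 9.4 / 26 ≈ 0.362 mm per year.
For B, 0.362 mm/year × 42 years = 15.2 mm.

15.2 mm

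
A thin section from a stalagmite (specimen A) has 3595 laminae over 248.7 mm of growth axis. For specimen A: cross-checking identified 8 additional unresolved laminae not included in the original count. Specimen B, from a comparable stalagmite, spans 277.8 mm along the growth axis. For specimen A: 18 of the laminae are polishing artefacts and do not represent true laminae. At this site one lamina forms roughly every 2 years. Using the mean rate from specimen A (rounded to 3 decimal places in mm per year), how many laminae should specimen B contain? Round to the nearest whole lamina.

3969 laminae

Specimen A: correcting the raw count gives 3595 − 18 + 8 = 3585 true laminae.
Specimen A: 3585 laminae at 2 years each span 3585 × 2 = 7170 years.
A: Extension rate ≈ 248.7 / 7170 = 0.035 mm/yr.
B spans 277.8 / 0.035 = 7937.14 years; at 2 years per lamina that is 7937.14 / 2 ≈ 3969 laminae.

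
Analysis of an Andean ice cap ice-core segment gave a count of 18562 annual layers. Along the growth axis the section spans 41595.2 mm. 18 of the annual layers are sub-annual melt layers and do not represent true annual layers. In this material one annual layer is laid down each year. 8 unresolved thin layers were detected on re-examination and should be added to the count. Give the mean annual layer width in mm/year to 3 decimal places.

2.242 mm/year

After corrections the count is 18562 − 18 + 8 = 18552 annual layers.
Mean rate = 41595.2 mm / 18552 years ≈ 2.242 mm/year.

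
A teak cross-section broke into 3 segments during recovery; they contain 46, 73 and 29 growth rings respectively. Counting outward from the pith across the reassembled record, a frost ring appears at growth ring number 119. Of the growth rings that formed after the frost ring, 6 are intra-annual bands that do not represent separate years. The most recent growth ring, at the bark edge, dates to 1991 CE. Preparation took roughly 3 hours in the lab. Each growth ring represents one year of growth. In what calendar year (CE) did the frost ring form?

1968 CE

Total growth rings = 46 + 73 + 29 = 148.
Between growth ring 119 and the bark edge there are 148 − 119 = 29 growth rings.
Removing the 6 false growth rings leaves 29 − 6 = 23 true growth rings beyond the frost ring.
1991 − 23 = 1968 CE.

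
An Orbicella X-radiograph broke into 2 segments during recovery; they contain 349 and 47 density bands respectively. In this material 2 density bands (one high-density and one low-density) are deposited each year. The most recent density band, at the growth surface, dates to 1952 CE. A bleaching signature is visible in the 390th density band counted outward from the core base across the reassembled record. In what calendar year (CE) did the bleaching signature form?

Total density bands = 349 + 47 = 396.
396 − 390 = 6 density bands lie beyond the bleaching signature toward the growth surface.
6 density bands at 2 per year is 6 / 2 = 3 years.
Counting back 3 years from 1952 CE places the bleaching signature in 1952 − 3 = 1949 CE.

1949 CE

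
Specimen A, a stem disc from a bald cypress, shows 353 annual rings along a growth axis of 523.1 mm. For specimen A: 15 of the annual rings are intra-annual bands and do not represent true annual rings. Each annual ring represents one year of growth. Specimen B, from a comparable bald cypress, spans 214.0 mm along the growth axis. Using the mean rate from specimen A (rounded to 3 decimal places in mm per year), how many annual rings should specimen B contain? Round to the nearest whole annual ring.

Specimen A: true annual ring count = 353 − 15 = 338.
A: 523.1 mm over 338 years gives 523.1 / 338 ≈ 1.548 mm/year.
Specimen B: 214.0 mm / 1.548 mm per year = 138.24 years ≈ 138 annual rings.

138 annual rings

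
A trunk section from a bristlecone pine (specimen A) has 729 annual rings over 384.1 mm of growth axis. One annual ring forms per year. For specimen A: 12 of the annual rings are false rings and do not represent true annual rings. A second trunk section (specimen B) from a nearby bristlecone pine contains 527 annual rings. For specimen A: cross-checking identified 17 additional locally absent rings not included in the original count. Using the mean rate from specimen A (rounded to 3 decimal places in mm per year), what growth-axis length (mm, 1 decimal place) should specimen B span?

275.6 mm

Specimen A: adjusted count: 729 − 12 + 17 = 734 annual rings.
A: Mean rate = 384.1 mm / 734 years ≈ 0.523 mm/year.
Length of B = 0.523 × 527 = 275.6 mm.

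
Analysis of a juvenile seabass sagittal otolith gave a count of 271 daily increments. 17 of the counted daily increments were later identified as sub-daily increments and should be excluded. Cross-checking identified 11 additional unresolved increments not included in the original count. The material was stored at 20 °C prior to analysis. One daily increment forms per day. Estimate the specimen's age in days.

265 days

After corrections the count is 271 − 17 + 11 = 265 daily increments.
At one daily increment per day, that is 265 days.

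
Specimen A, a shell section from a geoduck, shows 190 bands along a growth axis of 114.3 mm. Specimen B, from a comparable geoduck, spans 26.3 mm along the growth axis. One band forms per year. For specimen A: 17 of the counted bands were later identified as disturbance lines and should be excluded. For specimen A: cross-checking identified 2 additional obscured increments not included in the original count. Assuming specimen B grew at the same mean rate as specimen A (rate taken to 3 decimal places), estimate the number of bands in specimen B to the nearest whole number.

40 bands

Specimen A: correcting the raw count gives 190 − 17 + 2 = 175 true bands.
A: 114.3 mm over 175 years gives 114.3 / 175 ≈ 0.653 mm/year.
B spans 26.3 / 0.653 = 40.28 years ≈ 40 bands.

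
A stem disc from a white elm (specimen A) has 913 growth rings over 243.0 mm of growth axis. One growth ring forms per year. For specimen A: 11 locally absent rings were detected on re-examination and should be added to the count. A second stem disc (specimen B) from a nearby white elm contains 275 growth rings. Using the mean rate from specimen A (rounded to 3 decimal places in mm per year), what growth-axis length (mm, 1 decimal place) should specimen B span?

Specimen A: true growth ring count = 913 + 11 = 924.
A: Mean rate = 243.0 mm / 924 years ≈ 0.263 mm per year.
B's length ≈ 0.263 × 275 = 72.3 mm.

72.3 mm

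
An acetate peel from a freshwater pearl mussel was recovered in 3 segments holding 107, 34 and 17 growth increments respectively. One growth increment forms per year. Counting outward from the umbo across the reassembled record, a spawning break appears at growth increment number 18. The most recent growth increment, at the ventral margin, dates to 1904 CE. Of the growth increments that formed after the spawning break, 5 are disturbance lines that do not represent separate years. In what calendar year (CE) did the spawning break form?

Total growth increments = 107 + 34 + 17 = 158.
Between growth increment 18 and the ventral margin there are 158 − 18 = 140 growth increments.
140 − 5 false = 135 true growth increments after the spawning break.
The growth increment at the ventral margin is 1904 CE, so the spawning break dates to 1904 − 135 = 1769 CE.

1769 CE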